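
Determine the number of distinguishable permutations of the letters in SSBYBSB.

SSBYBSB has 7 letters with B appearing 3 times and S appearing 3 times.
So there are 7! / (3!·3!) = 140 distinguishable arrangements.

140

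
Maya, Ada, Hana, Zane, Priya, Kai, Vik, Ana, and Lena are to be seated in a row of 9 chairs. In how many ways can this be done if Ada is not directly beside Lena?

282240

There are 9! = 362880 arrangements in all. If Ada and Lena are adjacent, merging them into one block gives 2·(8)! = 80640 arrangements.
Complementary counting: 362880 − 80640 = 282240.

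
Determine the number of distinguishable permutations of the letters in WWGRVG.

WWGRVG has 6 letters with G appearing twice and W appearing twice.
The number of distinct arrangements is 6!/(2!·2!) = 720/4 = 180.

180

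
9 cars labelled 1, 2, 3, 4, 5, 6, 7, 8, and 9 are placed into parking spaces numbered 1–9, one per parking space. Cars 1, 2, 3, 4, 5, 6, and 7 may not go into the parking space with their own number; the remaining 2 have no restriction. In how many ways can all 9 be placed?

165016

Let Aᵢ (for 1 ≤ i ≤ 7) be the placements that put car i in its forbidden parking space. Any j of these fix j positions, leaving (9−j)! ways to fill the rest, and there are C(7,j) ways to pick which j.
By inclusion–exclusion, the number of valid placements is Σ_{j=0}^{7} (−1)^j C(7,j)·(9−j)!.
Computing: 362880 − 282240 + 105840 − 25200 + 4200 − 504 + 42 − 2 = 165016.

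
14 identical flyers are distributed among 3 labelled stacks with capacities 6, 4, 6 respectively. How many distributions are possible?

6

Ignoring the caps, the number of non-negative solutions to x_1+…+x_3 = 14 is C(16,2) = 120.
Subtract solutions that violate a single cap (substitute x_i' = x_i − (cap_i+1)): x_1 ≥ 7 gives C(9,2) = 36; x_2 ≥ 5 gives C(11,2) = 55; x_3 ≥ 7 gives C(9,2) = 36. Together 127.
Add back pairs where two caps are both exceeded: 6 + 1 + 6 = 13.
By inclusion–exclusion the count is 120 − 127 + 13 = 6.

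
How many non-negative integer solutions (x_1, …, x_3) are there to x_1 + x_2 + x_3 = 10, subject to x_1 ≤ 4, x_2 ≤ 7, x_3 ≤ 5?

Without the upper bounds there are C(12,2) = 66 ways to split 10 among 3 variables.
Subtract solutions that violate a single cap (substitute x_i' = x_i − (cap_i+1)): x_1 ≥ 5 gives C(7,2) = 21; x_2 ≥ 8 gives C(4,2) = 6; x_3 ≥ 6 gives C(6,2) = 15. Together 42.
No two caps can be exceeded simultaneously, so the pair terms are all 0.
By inclusion–exclusion the count is 66 − 42 + 0 = 24.

24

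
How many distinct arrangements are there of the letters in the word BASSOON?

1260

Letter multiplicities in BASSOON: A×1, B×1, N×1, O×2, S×2.
The number of distinct arrangements is 7!/(2!·2!) = 5040/4 = 1260.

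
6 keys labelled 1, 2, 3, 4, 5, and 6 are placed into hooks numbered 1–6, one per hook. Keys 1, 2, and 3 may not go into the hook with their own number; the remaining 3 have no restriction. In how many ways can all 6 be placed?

Let Aᵢ (for i ∈ {1, 2, 3}) be the placements that put key i in its forbidden hook. Any j of these fix j positions, leaving (6−j)! ways to fill the rest, and there are C(3,j) ways to pick which j.
By inclusion–exclusion, the number of valid placements is Σ_{j=0}^{3} (−1)^j C(3,j)·(6−j)!.
Computing: 720 − 360 + 72 − 6 = 426.

426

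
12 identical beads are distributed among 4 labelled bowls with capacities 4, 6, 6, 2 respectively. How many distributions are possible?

60

Without the upper bounds there are C(15,3) = 455 ways to split 12 among 4 bowls.
Subtract solutions that violate a single cap (substitute x_i' = x_i − (cap_i+1)): x_1 ≥ 5 gives C(10,3) = 120; x_2 ≥ 7 gives C(8,3) = 56; x_3 ≥ 7 gives C(8,3) = 56; x_4 ≥ 3 gives C(12,3) = 220. Together 452.
Add back pairs where two caps are both exceeded: 1 + 1 + 35 + 0 + 10 + 10 = 57.
By inclusion–exclusion the count is 455 − 452 + 57 = 60.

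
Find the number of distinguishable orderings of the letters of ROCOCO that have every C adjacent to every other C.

Treat the 2 copies of C as a single block. The multiset to arrange is then {CC, O, O, O, R}, 5 items in all.
That gives (5)!/(3!) = 20 arrangements.

20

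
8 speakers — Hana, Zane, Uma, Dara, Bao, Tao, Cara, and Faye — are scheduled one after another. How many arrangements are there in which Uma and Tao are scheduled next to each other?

Treat {Uma, Tao} as a single unit. There are 7 units to order, and the pair itself can be ordered 2 ways.
So the count is 2·(7)! = 10080.

10080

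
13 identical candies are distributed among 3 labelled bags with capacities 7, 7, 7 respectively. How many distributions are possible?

By stars and bars, unrestricted non-negative solutions to x_1+…+x_3 = 13 number C(13+2,2) = 105.
Subtract solutions that violate a single cap (substitute x_i' = x_i − (cap_i+1)): x_1 ≥ 8 gives C(7,2) = 21; x_2 ≥ 8 gives C(7,2) = 21; x_3 ≥ 8 gives C(7,2) = 21. Together 63.
No two caps can be exceeded simultaneously, so the pair terms are all 0.
By inclusion–exclusion the count is 105 − 63 + 0 = 42.

42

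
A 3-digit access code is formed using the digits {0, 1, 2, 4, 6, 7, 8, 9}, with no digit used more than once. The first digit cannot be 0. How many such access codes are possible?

294

The first digit has 8−1 = 7 choices (anything except 0).
The remaining 2 digits are filled from the other 7 symbols without repetition: 7 × 6 = 42.
Total: 7 × 42 = 294.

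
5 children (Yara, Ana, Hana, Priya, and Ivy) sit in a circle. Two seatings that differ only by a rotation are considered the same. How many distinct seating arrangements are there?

24

Fix one person's seat to break rotational symmetry; the remaining 4 people can be arranged in (4)! = 24 ways.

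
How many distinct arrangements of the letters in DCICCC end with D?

5

With the last slot taken by D, it remains to arrange the other 5 letters (CICCC).
Those 5 letters have C appearing 4 times, giving (5)!/(4!) = 5.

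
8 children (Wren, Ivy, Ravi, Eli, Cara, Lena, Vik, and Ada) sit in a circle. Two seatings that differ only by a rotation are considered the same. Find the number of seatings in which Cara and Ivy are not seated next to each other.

Without the restriction there are (7)! = 5040 seatings.
Those with Cara next to Ivy: fuse the pair into one unit and seat 7 units around a circle — 2·(6)! = 1440.
Subtracting, 5040 − 1440 = 3600.

3600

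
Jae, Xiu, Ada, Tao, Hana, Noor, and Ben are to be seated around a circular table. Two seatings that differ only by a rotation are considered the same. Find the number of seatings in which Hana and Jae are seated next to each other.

Treat {Hana, Jae} as one unit (2 internal orders) and seat the resulting 6 units around the table: (5)! circular arrangements.
So 2 × (5)! = 2 × 120 = 240.

240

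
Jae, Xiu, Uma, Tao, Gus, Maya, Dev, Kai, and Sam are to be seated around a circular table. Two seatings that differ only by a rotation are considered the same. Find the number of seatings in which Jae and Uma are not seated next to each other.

All circular seatings of 9 people number (8)! = 40320.
Seatings with Jae beside Uma: treat them as a block with 2 internal orders, giving 2 × (7)! = 10080.
Subtracting, 40320 − 10080 = 30240.

30240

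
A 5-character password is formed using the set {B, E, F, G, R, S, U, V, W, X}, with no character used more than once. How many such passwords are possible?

Choose and order 5 of the 10 symbols: the first character has 10 options, the next 9, and so on down to 6.
10 × 9 × 8 × 7 × 6 = 30240.

30240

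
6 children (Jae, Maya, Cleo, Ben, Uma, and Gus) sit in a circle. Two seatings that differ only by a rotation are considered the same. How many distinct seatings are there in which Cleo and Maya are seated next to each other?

48

Glue Cleo and Maya into a block (2 internal orders). Seating 5 units around a circle gives (4)! arrangements.
So 2 × (4)! = 2 × 24 = 48.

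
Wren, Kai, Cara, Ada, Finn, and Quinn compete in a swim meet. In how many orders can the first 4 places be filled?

360

There are 6 choices for 1st place, 5 for 2nd, and so on down to 3 for position 4.
That gives 6 × 5 × 4 × 3 = 360.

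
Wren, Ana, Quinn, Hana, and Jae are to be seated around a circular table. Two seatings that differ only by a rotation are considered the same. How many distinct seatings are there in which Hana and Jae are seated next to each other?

12

Treat {Hana, Jae} as one unit (2 internal orders) and seat the resulting 4 units around the table: (3)! circular arrangements.
So 2 × (3)! = 2 × 6 = 12.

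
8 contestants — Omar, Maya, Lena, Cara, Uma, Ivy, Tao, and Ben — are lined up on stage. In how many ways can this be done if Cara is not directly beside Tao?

30240

Of the 8! = 40320 arrangements, those with Cara and Tao adjacent number 2 × 7! = 10080 (treat the pair as a block with 2 internal orders).
So 40320 − 10080 = 30240 arrangements keep them apart.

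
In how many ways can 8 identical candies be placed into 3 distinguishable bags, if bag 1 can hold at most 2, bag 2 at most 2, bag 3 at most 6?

Without the upper bounds there are C(10,2) = 45 ways to split 8 among 3 bags.
Subtract solutions that violate a single cap (substitute x_i' = x_i − (cap_i+1)): x_1 ≥ 3 gives C(7,2) = 21; x_2 ≥ 3 gives C(7,2) = 21; x_3 ≥ 7 gives C(3,2) = 3. Together 45.
Add back pairs where two caps are both exceeded: 6 + 0 + 0 = 6.
By inclusion–exclusion the count is 45 − 45 + 6 = 6.

6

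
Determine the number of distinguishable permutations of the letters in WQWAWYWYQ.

Letter multiplicities in WQWAWYWYQ: A×1, Q×2, W×4, Y×2.
Dividing 9! = 362880 by 4!·2!·2! = 96 for the repeated letters gives 3780.

3780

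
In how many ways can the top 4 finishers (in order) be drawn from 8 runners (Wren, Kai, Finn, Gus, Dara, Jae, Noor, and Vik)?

There are 8 choices for 1st place, 7 for 2nd, and so on down to 5 for position 4.
That gives 8 × 7 × 6 × 5 = 1680.

1680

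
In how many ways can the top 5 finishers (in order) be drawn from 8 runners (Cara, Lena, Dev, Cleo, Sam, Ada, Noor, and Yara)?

6720

This is an ordered selection of 5 from 8: P(8,5).
That gives 8 × 7 × 6 × 5 × 4 = 6720.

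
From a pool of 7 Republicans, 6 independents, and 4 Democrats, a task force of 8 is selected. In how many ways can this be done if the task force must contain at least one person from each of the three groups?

22813

Unrestricted: C(17,8) = 24310 ways to pick any 8 of the 17.
Subtract selections that omit an entire group: no Republicans → C(10,8) = 45; no independents → C(11,8) = 165; no Democrats → C(13,8) = 1287.
Add back selections omitting two groups (i.e. drawn from a single group): C(7,8) + C(6,8) + C(4,8) = 0.
By inclusion–exclusion: 24310 − 1497 + 0 = 22813.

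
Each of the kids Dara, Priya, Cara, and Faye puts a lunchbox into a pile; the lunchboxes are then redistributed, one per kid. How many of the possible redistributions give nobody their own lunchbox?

9

Count assignments avoiding every fixed point. For any j of the 4 kids fixed to their own lunchbox, the other 4−j can be arranged in (4−j)! ways.
By inclusion–exclusion this is Σ_{j=0}^{4} (−1)^j C(4,j)·(4−j)!.
Computing: 24 − 24 + 12 − 4 + 1 = 9.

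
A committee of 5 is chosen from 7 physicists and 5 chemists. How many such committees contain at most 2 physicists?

Split by how many physicists are chosen (0 through 2).
Sum: C(7,0)·C(5,5) + C(7,1)·C(5,4) + C(7,2)·C(5,3) = 1 + 35 + 210 = 246.

246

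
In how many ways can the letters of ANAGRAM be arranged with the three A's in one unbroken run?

Treat the 3 copies of A as a single block. The multiset to arrange is then {AAA, G, M, N, R}, 5 items in all.
All 5 items are distinct, so there are (5)! = 120 arrangements.

120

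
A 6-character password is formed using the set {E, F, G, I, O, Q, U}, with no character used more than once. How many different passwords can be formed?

5040

With no repetition, fill the 6 characters in order: 7 choices, then 6, down to 2.
That product is 7 × 6 × 5 × 4 × 3 × 2 = 5040.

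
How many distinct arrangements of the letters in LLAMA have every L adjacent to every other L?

Treat the 2 copies of L as a single block. The multiset to arrange is then {LL, A, A, M}, 4 items in all.
That gives (4)!/(2!) = 12 arrangements.

12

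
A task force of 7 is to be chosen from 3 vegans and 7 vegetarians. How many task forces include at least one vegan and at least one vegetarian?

With no constraint there are C(10,7) = 120 possible selections.
Selections missing a whole group: no vegans → C(7,7) = 1; no vegetarians → C(3,7) = 0.
Both groups omitted at once is impossible, so 120 − 1 = 119.

119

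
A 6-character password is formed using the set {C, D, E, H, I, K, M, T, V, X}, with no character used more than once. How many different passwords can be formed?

This is a permutation of 6 out of 10: P(10,6) = 10!/4!.
10 × 9 × 8 × 7 × 6 × 5 = 151200.

151200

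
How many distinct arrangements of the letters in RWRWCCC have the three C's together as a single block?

Treat the 3 copies of C as a single block. The multiset to arrange is then {CCC, R, R, W, W}, 5 items in all.
That gives (5)!/(2!·2!) = 30 arrangements.

30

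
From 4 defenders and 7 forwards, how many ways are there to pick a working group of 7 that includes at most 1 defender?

29

Split by how many defenders are chosen (0 through 1).
Sum: C(4,0)·C(7,7) + C(4,1)·C(7,6) = 1 + 28 = 29.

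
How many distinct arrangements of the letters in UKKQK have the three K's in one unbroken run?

6

Treat the 3 copies of K as a single block. The multiset to arrange is then {KKK, Q, U}, 3 items in all.
All 3 items are distinct, so there are (3)! = 6 arrangements.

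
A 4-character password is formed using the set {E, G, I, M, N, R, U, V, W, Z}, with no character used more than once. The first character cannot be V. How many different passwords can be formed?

4536

The first character has 10−1 = 9 choices (anything except V).
The remaining 3 characters are filled from the other 9 symbols without repetition: 9 × 8 × 7 = 504.
Total: 9 × 504 = 4536.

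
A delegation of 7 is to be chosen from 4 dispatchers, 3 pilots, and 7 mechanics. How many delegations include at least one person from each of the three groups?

2982

Total 7-person selections from all 14: C(14,7) = 3432.
Subtract selections that omit an entire group: no dispatchers → C(10,7) = 120; no pilots → C(11,7) = 330; no mechanics → C(7,7) = 1.
Add back selections omitting two groups (i.e. drawn from a single group): C(4,7) + C(3,7) + C(7,7) = 1.
By inclusion–exclusion: 3432 − 451 + 1 = 2982.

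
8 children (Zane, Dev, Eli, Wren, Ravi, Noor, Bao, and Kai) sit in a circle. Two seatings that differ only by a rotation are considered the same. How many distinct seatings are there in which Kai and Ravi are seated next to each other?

Glue Kai and Ravi into a block (2 internal orders). Seating 7 units around a circle gives (6)! arrangements.
So 2 × (6)! = 2 × 720 = 1440.

1440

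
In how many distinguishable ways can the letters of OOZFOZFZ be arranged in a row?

Letter multiplicities in OOZFOZFZ: F×2, O×3, Z×3.
Dividing 8! = 40320 by 3!·3!·2! = 72 for the repeated letters gives 560.

560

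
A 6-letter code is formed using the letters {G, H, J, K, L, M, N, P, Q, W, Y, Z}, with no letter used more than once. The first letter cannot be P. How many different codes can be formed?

609840

The first letter has 12−1 = 11 choices (anything except P).
The remaining 5 letters are filled from the other 11 symbols without repetition: 11 × 10 × 9 × 8 × 7 = 55440.
Total: 11 × 55440 = 609840.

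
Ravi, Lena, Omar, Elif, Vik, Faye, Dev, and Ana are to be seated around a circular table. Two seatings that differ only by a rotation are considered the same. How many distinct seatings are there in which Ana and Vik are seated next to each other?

1440

Glue Ana and Vik into a block (2 internal orders). Seating 7 units around a circle gives (6)! arrangements.
So 2 × (6)! = 2 × 720 = 1440.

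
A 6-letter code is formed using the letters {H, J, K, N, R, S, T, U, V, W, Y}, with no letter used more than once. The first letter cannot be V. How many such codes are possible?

The first letter has 11−1 = 10 choices (anything except V).
The remaining 5 letters are filled from the other 10 symbols without repetition: 10 × 9 × 8 × 7 × 6 = 30240.
Total: 10 × 30240 = 302400.

302400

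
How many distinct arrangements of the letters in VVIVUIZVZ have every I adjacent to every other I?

Treat the 2 copies of I as a single block. The multiset to arrange is then {II, U, V, V, V, V, Z, Z}, 8 items in all.
That gives (8)!/(4!·2!) = 840 arrangements.

840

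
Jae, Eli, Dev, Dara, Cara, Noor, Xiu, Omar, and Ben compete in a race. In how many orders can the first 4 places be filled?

This is an ordered selection of 4 from 9: P(9,4).
That gives 9 × 8 × 7 × 6 = 3024.

3024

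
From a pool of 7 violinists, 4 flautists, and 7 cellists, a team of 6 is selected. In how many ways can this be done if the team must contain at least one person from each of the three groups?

14651

Unrestricted: C(18,6) = 18564 ways to pick any 6 of the 18.
Subtract selections that omit an entire group: no violinists → C(11,6) = 462; no flautists → C(14,6) = 3003; no cellists → C(11,6) = 462.
Add back selections omitting two groups (i.e. drawn from a single group): C(7,6) + C(4,6) + C(7,6) = 14.
By inclusion–exclusion: 18564 − 3927 + 14 = 14651.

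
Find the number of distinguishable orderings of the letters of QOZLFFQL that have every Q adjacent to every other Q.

Treat the 2 copies of Q as a single block. The multiset to arrange is then {QQ, F, F, L, L, O, Z}, 7 items in all.
That gives (7)!/(2!·2!) = 1260 arrangements.

1260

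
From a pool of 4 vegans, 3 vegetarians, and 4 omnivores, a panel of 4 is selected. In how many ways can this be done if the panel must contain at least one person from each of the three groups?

Total 4-person selections from all 11: C(11,4) = 330.
Selections missing a whole group: no vegans → C(7,4) = 35; no vegetarians → C(8,4) = 70; no omnivores → C(7,4) = 35.
Add back selections omitting two groups (i.e. drawn from a single group): C(4,4) + C(3,4) + C(4,4) = 2.
By inclusion–exclusion: 330 − 140 + 2 = 192.

192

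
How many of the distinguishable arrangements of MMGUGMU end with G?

Fix G in the last position and arrange the remaining 6 letters.
Those 6 letters have M appearing 3 times and U appearing twice, giving (6)!/(3!·2!) = 60.

60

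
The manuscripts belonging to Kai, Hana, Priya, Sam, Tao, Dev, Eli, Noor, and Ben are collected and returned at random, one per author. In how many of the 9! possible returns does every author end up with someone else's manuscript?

Let Aᵢ be the assignments in which author i gets their own manuscript. We want the size of the complement of A₁∪…∪A_9.
By inclusion–exclusion this is Σ_{j=0}^{9} (−1)^j C(9,j)·(9−j)!.
Computing: 362880 − 362880 + 181440 − 60480 + 15120 − 3024 + 504 − 72 + 9 − 1 = 133496.

133496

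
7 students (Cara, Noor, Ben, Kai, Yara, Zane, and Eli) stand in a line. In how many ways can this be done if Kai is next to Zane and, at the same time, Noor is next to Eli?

480

Treat {Kai,Zane} as one block (2 orders) and {Noor,Eli} as another (2 orders).
That leaves 5 units to arrange: 2 × 2 × 5! = 4 × 120 = 480.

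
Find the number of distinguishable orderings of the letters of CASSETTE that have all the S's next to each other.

1260

Treat the 2 copies of S as a single block. The multiset to arrange is then {SS, A, C, E, E, T, T}, 7 items in all.
That gives (7)!/(2!·2!) = 1260 arrangements.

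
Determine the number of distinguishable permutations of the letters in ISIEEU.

ISIEEU has 6 letters with E appearing twice and I appearing twice.
So there are 6! / (2!·2!) = 180 distinguishable arrangements.

180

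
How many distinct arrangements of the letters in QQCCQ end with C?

4

Fix C in the last position and arrange the remaining 4 letters.
Those 4 letters have Q appearing 3 times, giving (4)!/(3!) = 4.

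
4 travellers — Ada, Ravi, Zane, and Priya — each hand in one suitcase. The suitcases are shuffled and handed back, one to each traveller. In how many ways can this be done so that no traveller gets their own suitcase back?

Count assignments avoiding every fixed point. For any j of the 4 travellers fixed to their own suitcase, the other 4−j can be arranged in (4−j)! ways.
By inclusion–exclusion this is Σ_{j=0}^{4} (−1)^j C(4,j)·(4−j)!.
Computing: 24 − 24 + 12 − 4 + 1 = 9.

9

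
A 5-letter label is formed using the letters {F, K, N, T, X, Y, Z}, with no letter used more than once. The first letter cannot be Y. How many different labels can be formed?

2160

The first letter has 7−1 = 6 choices (anything except Y).
The remaining 4 letters are filled from the other 6 symbols without repetition: 6 × 5 × 4 × 3 = 360.
Total: 6 × 360 = 2160.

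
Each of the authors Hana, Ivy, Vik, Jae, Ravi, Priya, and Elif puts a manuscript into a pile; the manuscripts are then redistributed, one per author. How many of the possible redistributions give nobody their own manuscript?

1854

Let Aᵢ be the assignments in which author i gets their own manuscript. We want the size of the complement of A₁∪…∪A_7.
By inclusion–exclusion this is Σ_{j=0}^{7} (−1)^j C(7,j)·(7−j)!.
Computing: 5040 − 5040 + 2520 − 840 + 210 − 42 + 7 − 1 = 1854.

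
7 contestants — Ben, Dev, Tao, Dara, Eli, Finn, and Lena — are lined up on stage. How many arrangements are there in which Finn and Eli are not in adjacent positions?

3600

There are 7! = 5040 arrangements in all. If Finn and Eli are adjacent, merging them into one block gives 2·(6)! = 1440 arrangements.
So 5040 − 1440 = 3600 arrangements keep them apart.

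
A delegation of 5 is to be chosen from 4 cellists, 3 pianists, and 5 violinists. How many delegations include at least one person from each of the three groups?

590

Total 5-person selections from all 12: C(12,5) = 792.
Selections missing a whole group: no cellists → C(8,5) = 56; no pianists → C(9,5) = 126; no violinists → C(7,5) = 21.
Add back selections omitting two groups (i.e. drawn from a single group): C(4,5) + C(3,5) + C(5,5) = 1.
By inclusion–exclusion: 792 − 203 + 1 = 590.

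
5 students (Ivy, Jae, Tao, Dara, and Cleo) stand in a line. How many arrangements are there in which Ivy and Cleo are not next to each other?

Of the 5! = 120 arrangements, those with Ivy and Cleo adjacent number 2 × 4! = 48 (treat the pair as a block with 2 internal orders).
Complementary counting: 120 − 48 = 72.

72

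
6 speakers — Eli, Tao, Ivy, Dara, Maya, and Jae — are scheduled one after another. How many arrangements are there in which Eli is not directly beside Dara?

480

Of the 6! = 720 arrangements, those with Eli and Dara adjacent number 2 × 5! = 240 (treat the pair as a block with 2 internal orders).
So 720 − 240 = 480 arrangements keep them apart.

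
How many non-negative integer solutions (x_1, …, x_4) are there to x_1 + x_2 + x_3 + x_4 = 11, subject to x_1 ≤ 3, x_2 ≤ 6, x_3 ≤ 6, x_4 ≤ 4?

102

Without the upper bounds there are C(14,3) = 364 ways to split 11 among 4 variables.
Subtract solutions that violate a single cap (substitute x_i' = x_i − (cap_i+1)): x_1 ≥ 4 gives C(10,3) = 120; x_2 ≥ 7 gives C(7,3) = 35; x_3 ≥ 7 gives C(7,3) = 35; x_4 ≥ 5 gives C(9,3) = 84. Together 274.
Add back pairs where two caps are both exceeded: 1 + 1 + 10 + 0 + 0 + 0 = 12.
By inclusion–exclusion the count is 364 − 274 + 12 = 102.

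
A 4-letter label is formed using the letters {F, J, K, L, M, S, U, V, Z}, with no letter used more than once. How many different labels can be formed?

3024

Choose and order 4 of the 9 symbols: the first letter has 9 options, the next 8, then 7, 6.
That product is 9 × 8 × 7 × 6 = 3024.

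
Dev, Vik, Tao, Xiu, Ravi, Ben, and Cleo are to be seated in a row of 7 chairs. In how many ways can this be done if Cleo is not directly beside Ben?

3600

Of the 7! = 5040 arrangements, those with Cleo and Ben adjacent number 2 × 6! = 1440 (treat the pair as a block with 2 internal orders).
So 5040 − 1440 = 3600 arrangements keep them apart.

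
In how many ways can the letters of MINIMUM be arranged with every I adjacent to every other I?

Treat the 2 copies of I as a single block. The multiset to arrange is then {II, M, M, M, N, U}, 6 items in all.
That gives (6)!/(3!) = 120 arrangements.

120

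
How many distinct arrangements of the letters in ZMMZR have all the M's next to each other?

12

Treat the 2 copies of M as a single block. The multiset to arrange is then {MM, R, Z, Z}, 4 items in all.
That gives (4)!/(2!) = 12 arrangements.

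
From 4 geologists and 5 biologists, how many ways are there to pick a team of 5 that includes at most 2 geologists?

81

Split by how many geologists are chosen (0 through 2).
Sum: C(4,0)·C(5,5) + C(4,1)·C(5,4) + C(4,2)·C(5,3) = 1 + 20 + 60 = 81.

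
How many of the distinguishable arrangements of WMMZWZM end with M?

With the last slot taken by M, it remains to arrange the other 6 letters (WMZWZM).
Those 6 letters have M appearing twice, W appearing twice, and Z appearing twice, giving (6)!/(2!·2!·2!) = 90.

90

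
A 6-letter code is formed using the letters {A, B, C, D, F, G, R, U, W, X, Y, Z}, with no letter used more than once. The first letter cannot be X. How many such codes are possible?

The first letter has 12−1 = 11 choices (anything except X).
The remaining 5 letters are filled from the other 11 symbols without repetition: 11 × 10 × 9 × 8 × 7 = 55440.
Total: 11 × 55440 = 609840.

609840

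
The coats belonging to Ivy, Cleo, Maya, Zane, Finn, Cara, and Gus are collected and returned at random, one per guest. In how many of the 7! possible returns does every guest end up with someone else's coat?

This is the derangement count D_7: permutations of 7 items with no fixed point.
By inclusion–exclusion this is Σ_{j=0}^{7} (−1)^j C(7,j)·(7−j)!.
Computing: 5040 − 5040 + 2520 − 840 + 210 − 42 + 7 − 1 = 1854.

1854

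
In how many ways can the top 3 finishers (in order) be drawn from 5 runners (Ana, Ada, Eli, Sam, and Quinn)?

There are 5 choices for 1st place, 4 for 2nd, and 3 for 3rd.
That gives 5 × 4 × 3 = 60.

60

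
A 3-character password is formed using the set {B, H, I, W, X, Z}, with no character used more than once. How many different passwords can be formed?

With no repetition, fill the 3 characters in order: 6 choices, then 5, down to 4.
That product is 6 × 5 × 4 = 120.

120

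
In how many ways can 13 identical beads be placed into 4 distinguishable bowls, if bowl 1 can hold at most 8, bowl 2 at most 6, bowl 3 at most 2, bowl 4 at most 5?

95

Without the upper bounds there are C(16,3) = 560 ways to split 13 among 4 bowls.
Subtract solutions that violate a single cap (substitute x_i' = x_i − (cap_i+1)): x_1 ≥ 9 gives C(7,3) = 35; x_2 ≥ 7 gives C(9,3) = 84; x_3 ≥ 3 gives C(13,3) = 286; x_4 ≥ 6 gives C(10,3) = 120. Together 525.
Add back pairs where two caps are both exceeded: 0 + 4 + 0 + 20 + 1 + 35 = 60.
By inclusion–exclusion the count is 560 − 525 + 60 = 95.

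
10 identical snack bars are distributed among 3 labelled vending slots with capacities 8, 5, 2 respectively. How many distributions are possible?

Without the upper bounds there are C(12,2) = 66 ways to split 10 among 3 vending slots.
Subtract solutions that violate a single cap (substitute x_i' = x_i − (cap_i+1)): x_1 ≥ 9 gives C(3,2) = 3; x_2 ≥ 6 gives C(6,2) = 15; x_3 ≥ 3 gives C(9,2) = 36. Together 54.
Add back pairs where two caps are both exceeded: 0 + 0 + 3 = 3.
By inclusion–exclusion the count is 66 − 54 + 3 = 15.

15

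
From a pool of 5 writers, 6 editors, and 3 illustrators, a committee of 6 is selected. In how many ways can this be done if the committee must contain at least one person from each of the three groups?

2430

Unrestricted: C(14,6) = 3003 ways to pick any 6 of the 14.
Selections missing a whole group: no writers → C(9,6) = 84; no editors → C(8,6) = 28; no illustrators → C(11,6) = 462.
Add back selections omitting two groups (i.e. drawn from a single group): C(5,6) + C(6,6) + C(3,6) = 1.
By inclusion–exclusion: 3003 − 574 + 1 = 2430.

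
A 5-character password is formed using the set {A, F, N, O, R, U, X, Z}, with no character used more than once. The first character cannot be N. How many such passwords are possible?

5880

The first character has 8−1 = 7 choices (anything except N).
The remaining 4 characters are filled from the other 7 symbols without repetition: 7 × 6 × 5 × 4 = 840.
Total: 7 × 840 = 5880.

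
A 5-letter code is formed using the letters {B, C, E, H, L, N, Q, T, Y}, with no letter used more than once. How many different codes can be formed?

15120

This is a permutation of 5 out of 9: P(9,5) = 9!/4!.
That product is 9 × 8 × 7 × 6 × 5 = 15120.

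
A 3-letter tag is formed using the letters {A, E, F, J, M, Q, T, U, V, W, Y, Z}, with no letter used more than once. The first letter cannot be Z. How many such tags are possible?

1210

The first letter has 12−1 = 11 choices (anything except Z).
The remaining 2 letters are filled from the other 11 symbols without repetition: 11 × 10 = 110.
Total: 11 × 110 = 1210.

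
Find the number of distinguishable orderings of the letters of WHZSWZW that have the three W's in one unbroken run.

Treat the 3 copies of W as a single block. The multiset to arrange is then {WWW, H, S, Z, Z}, 5 items in all.
That gives (5)!/(2!) = 60 arrangements.

60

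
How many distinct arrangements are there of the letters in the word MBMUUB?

MBMUUB has 6 letters with B appearing twice, M appearing twice, and U appearing twice.
The number of distinct arrangements is 6!/(2!·2!·2!) = 720/8 = 90.

90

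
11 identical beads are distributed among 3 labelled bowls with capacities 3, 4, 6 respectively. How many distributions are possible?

By stars and bars, unrestricted non-negative solutions to x_1+…+x_3 = 11 number C(11+2,2) = 78.
Subtract solutions that violate a single cap (substitute x_i' = x_i − (cap_i+1)): x_1 ≥ 4 gives C(9,2) = 36; x_2 ≥ 5 gives C(8,2) = 28; x_3 ≥ 7 gives C(6,2) = 15. Together 79.
Add back pairs where two caps are both exceeded: 6 + 1 + 0 = 7.
By inclusion–exclusion the count is 78 − 79 + 7 = 6.

6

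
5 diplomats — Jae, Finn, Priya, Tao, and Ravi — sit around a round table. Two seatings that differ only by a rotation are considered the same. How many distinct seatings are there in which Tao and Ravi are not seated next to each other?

All circular seatings of 5 people number (4)! = 24.
Those with Tao next to Ravi: fuse the pair into one unit and seat 4 units around a circle — 2·(3)! = 12.
Subtracting, 24 − 12 = 12.

12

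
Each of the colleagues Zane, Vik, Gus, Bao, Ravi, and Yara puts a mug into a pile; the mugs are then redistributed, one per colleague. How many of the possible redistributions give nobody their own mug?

This is the derangement count D_6: permutations of 6 items with no fixed point.
By inclusion–exclusion this is Σ_{j=0}^{6} (−1)^j C(6,j)·(6−j)!.
Computing: 720 − 720 + 360 − 120 + 30 − 6 + 1 = 265.

265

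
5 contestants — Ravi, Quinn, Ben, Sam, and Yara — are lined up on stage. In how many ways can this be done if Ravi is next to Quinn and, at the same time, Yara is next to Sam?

24

Treat {Ravi,Quinn} as one block (2 orders) and {Yara,Sam} as another (2 orders).
That leaves 3 units to arrange: 2 × 2 × 3! = 4 × 6 = 24.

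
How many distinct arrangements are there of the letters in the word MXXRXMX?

105

MXXRXMX has 7 letters with M appearing twice and X appearing 4 times.
So there are 7! / (4!·2!) = 105 distinguishable arrangements.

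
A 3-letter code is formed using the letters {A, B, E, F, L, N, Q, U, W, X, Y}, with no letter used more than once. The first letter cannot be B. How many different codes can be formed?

The first letter has 11−1 = 10 choices (anything except B).
The remaining 2 letters are filled from the other 10 symbols without repetition: 10 × 9 = 90.
Total: 10 × 90 = 900.

900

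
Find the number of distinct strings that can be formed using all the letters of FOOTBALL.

FOOTBALL has 8 letters with L appearing twice and O appearing twice.
The number of distinct arrangements is 8!/(2!·2!) = 40320/4 = 10080.

10080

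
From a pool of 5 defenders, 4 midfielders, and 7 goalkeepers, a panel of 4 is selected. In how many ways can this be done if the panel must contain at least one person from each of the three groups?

910

Total 4-person selections from all 16: C(16,4) = 1820.
Subtract selections that omit an entire group: no defenders → C(11,4) = 330; no midfielders → C(12,4) = 495; no goalkeepers → C(9,4) = 126.
Add back selections omitting two groups (i.e. drawn from a single group): C(5,4) + C(4,4) + C(7,4) = 41.
By inclusion–exclusion: 1820 − 951 + 41 = 910.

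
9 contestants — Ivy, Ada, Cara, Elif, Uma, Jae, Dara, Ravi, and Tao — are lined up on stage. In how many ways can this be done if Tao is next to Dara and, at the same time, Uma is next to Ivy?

20160

Treat {Tao,Dara} as one block (2 orders) and {Uma,Ivy} as another (2 orders).
That leaves 7 units to arrange: 2 × 2 × 7! = 4 × 5040 = 20160.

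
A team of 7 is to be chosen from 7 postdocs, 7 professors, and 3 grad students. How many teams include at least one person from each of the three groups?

Unrestricted: C(17,7) = 19448 ways to pick any 7 of the 17.
Selections missing a whole group: no postdocs → C(10,7) = 120; no professors → C(10,7) = 120; no grad students → C(14,7) = 3432.
Add back selections omitting two groups (i.e. drawn from a single group): C(7,7) + C(7,7) + C(3,7) = 2.
By inclusion–exclusion: 19448 − 3672 + 2 = 15778.

15778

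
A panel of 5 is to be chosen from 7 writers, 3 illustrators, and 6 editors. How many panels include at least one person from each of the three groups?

2730

With no constraint there are C(16,5) = 4368 possible selections.
Selections missing a whole group: no writers → C(9,5) = 126; no illustrators → C(13,5) = 1287; no editors → C(10,5) = 252.
Add back selections omitting two groups (i.e. drawn from a single group): C(7,5) + C(3,5) + C(6,5) = 27.
By inclusion–exclusion: 4368 − 1665 + 27 = 2730.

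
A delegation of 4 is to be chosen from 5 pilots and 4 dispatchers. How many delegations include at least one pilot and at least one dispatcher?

Unrestricted: C(9,4) = 126 ways to pick any 4 of the 9.
Selections missing a whole group: no pilots → C(4,4) = 1; no dispatchers → C(5,4) = 5.
Both groups omitted at once is impossible, so 126 − 6 = 120.

120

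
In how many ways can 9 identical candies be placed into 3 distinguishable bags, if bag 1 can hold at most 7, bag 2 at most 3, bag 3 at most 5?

21

By stars and bars, unrestricted non-negative solutions to x_1+…+x_3 = 9 number C(9+2,2) = 55.
Subtract solutions that violate a single cap (substitute x_i' = x_i − (cap_i+1)): x_1 ≥ 8 gives C(3,2) = 3; x_2 ≥ 4 gives C(7,2) = 21; x_3 ≥ 6 gives C(5,2) = 10. Together 34.
No two caps can be exceeded simultaneously, so the pair terms are all 0.
By inclusion–exclusion the count is 55 − 34 + 0 = 21.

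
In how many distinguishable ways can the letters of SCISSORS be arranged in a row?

Letter multiplicities in SCISSORS: C×1, I×1, O×1, R×1, S×4.
The number of distinct arrangements is 8!/(4!) = 40320/24 = 1680.

1680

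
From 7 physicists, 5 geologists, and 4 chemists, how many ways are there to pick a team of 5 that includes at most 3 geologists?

4312

Split by how many geologists are chosen (0 through 3).
Sum: C(5,0)·C(11,5) + C(5,1)·C(11,4) + C(5,2)·C(11,3) + C(5,3)·C(11,2) = 462 + 1650 + 1650 + 550 = 4312.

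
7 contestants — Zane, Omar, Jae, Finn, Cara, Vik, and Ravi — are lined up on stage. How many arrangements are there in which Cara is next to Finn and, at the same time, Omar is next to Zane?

Treat {Cara,Finn} as one block (2 orders) and {Omar,Zane} as another (2 orders).
That leaves 5 units to arrange: 2 × 2 × 5! = 4 × 120 = 480.

480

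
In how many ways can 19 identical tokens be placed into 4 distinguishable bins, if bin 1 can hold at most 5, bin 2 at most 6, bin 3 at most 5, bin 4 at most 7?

35

By stars and bars, unrestricted non-negative solutions to x_1+…+x_4 = 19 number C(19+3,3) = 1540.
Subtract solutions that violate a single cap (substitute x_i' = x_i − (cap_i+1)): x_1 ≥ 6 gives C(16,3) = 560; x_2 ≥ 7 gives C(15,3) = 455; x_3 ≥ 6 gives C(16,3) = 560; x_4 ≥ 8 gives C(14,3) = 364. Together 1939.
Add back pairs where two caps are both exceeded: 84 + 120 + 56 + 84 + 35 + 56 = 435.
Subtract triples: 1 + 0 + 0 + 0 = 1.
By inclusion–exclusion the count is 1540 − 1939 + 435 − 1 = 35.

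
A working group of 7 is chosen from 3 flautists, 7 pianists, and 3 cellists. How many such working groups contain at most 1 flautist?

Split by how many flautists are chosen (0 through 1).
Sum: C(3,0)·C(10,7) + C(3,1)·C(10,6) = 120 + 630 = 750.

750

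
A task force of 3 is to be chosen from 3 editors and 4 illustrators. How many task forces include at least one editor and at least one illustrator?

Total 3-person selections from all 7: C(7,3) = 35.
Selections missing a whole group: no editors → C(4,3) = 4; no illustrators → C(3,3) = 1.
Both groups omitted at once is impossible, so 35 − 5 = 30.

30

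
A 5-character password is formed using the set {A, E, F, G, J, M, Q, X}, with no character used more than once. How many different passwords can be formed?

6720

With no repetition, fill the 5 characters in order: 8 choices, then 7, down to 4.
That product is 8 × 7 × 6 × 5 × 4 = 6720.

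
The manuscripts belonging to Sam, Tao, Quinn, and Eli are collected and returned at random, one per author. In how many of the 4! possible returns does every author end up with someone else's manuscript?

9

This is the derangement count D_4: permutations of 4 items with no fixed point.
By inclusion–exclusion this is Σ_{j=0}^{4} (−1)^j C(4,j)·(4−j)!.
Computing: 24 − 24 + 12 − 4 + 1 = 9.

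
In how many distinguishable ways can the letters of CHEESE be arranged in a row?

120

CHEESE has 6 letters with E appearing 3 times.
The number of distinct arrangements is 6!/(3!) = 720/6 = 120.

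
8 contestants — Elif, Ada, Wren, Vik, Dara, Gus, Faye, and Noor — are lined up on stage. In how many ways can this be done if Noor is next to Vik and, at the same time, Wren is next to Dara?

Treat {Noor,Vik} as one block (2 orders) and {Wren,Dara} as another (2 orders).
That leaves 6 units to arrange: 2 × 2 × 6! = 4 × 720 = 2880.

2880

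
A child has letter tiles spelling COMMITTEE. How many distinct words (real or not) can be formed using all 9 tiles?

Letter multiplicities in COMMITTEE: C×1, E×2, I×1, M×2, O×1, T×2.
Dividing 9! = 362880 by 2!·2!·2! = 8 for the repeated letters gives 45360.

45360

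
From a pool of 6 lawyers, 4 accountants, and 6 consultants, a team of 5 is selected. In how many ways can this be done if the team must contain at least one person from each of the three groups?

3084

Total 5-person selections from all 16: C(16,5) = 4368.
Selections missing a whole group: no lawyers → C(10,5) = 252; no accountants → C(12,5) = 792; no consultants → C(10,5) = 252.
Add back selections omitting two groups (i.e. drawn from a single group): C(6,5) + C(4,5) + C(6,5) = 12.
By inclusion–exclusion: 4368 − 1296 + 12 = 3084.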